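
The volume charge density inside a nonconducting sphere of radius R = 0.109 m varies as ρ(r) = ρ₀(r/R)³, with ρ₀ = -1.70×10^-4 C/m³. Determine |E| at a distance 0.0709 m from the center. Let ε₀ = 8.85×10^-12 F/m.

Take a concentric spherical Gaussian surface of radius r = 0.0709 m (r < R).
Q_enc = ∫₀^r ρ(r')·4πr'² dr' = (4πρ₀/R³) ∫₀^r r'^5 dr' = 4πρ₀ r^6/(6·R³) = -3.492×10^-8 C.
Gauss's law: E·4πr² = Q_enc/ε₀.
E = |Q_enc|/(4πε₀r²) = (3.492e-8)/(4π·8.85×10^-12·(0.0709)²) = 6.25×10^4 N/C.

6.25e4 V/m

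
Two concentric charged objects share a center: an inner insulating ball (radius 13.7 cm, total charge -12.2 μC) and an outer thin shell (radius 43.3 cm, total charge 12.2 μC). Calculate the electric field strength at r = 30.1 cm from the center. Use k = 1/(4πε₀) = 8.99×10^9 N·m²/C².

Use a concentric Gaussian sphere at r = 30.1 cm (between the bodies, 13.7 cm < r < 43.3 cm).
Only the inner charge is enclosed; the outer shell contributes nothing inside itself. Q_enc = -12.2 μC = -1.22×10^-5 C.
Gauss's law: E·4πr² = Q_enc/ε₀.
E = k|Q_enc|/r² = (8.99×10^9)(1.22×10^-5)/(0.301)² = 1.21×10^6 N/C.

|E| ≈ 1.21×10^6 V/m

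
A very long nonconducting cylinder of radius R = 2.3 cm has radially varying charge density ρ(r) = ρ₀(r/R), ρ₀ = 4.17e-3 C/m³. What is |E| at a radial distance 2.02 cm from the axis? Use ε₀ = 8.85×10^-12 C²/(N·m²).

E = 2.79×10^6 N/C

By cylindrical symmetry E is radial; use a coaxial Gaussian cylinder of radius 2.02 cm and length L (r < R).
Integrating ρ over the cross-section to radius r: λ_enc = (2πρ₀/R) ∫₀^r r'^2 dr' = 2πρ₀ r^3/(3·R) = 3.13×10^-6 C/m.
By Gauss's law (flux through the curved wall only), E·2πrL = λ_enc L/ε₀.
E = |λ_enc|/(2πε₀r) = (3.13×10^-6)/(2π·8.85×10^-12·0.0202) = 2.79×10^6 N/C.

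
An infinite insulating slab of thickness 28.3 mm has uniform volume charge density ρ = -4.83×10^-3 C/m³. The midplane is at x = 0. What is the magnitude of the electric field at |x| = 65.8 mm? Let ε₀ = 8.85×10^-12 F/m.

7.72×10^6 N/C

The point |x| = 65.8 mm lies outside the slab (half-thickness 0.01415 m). A symmetric pillbox spanning the full slab encloses Q_enc = ρ·d·A.
Flux = 2EA ⇒ E = |ρ|d/(2ε₀), independent of distance outside.
E = (4.83×10^-3)(0.0283)/(2·8.85×10^-12) = 7.72×10^6 N/C.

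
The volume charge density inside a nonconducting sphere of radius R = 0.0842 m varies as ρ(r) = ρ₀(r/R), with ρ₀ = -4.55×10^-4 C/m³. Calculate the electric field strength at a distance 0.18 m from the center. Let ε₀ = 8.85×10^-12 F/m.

2.37×10^5 N/C

Take a concentric spherical Gaussian surface of radius r = 0.18 m (r > R, all charge enclosed).
Q_enc = 4π ∫₀^R ρ₀(r'/R)^1 r'² dr' = 4πρ₀R³/4 = -8.533×10^-7 C.
Gauss's law: E·4πr² = Q_enc/ε₀.
E = |Q_enc|/(4πε₀r²) = (8.533e-7)/(4π·8.85×10^-12·(0.18)²) = 2.37×10^5 N/C.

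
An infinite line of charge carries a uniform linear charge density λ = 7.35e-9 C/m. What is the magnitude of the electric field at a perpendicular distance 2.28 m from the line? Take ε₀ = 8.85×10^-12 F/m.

E = 58 N/C

By cylindrical symmetry E is radial; use a coaxial Gaussian cylinder of radius 2.28 m and length L.
Q_enc = λL, so λ_enc = 7.35e-9 C/m.
Since E is radial and uniform over the curved surface, Φ = E·2πrL = Q_enc/ε₀ = λ_enc L/ε₀.
E = |λ_enc|/(2πε₀r) = (7.35×10^-9)/(2π·8.85×10^-12·2.28) = 58 N/C.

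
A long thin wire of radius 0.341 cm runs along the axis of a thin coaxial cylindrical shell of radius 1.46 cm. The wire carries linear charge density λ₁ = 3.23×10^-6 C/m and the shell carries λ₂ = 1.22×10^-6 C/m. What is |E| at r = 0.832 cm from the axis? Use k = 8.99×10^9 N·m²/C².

Choose a coaxial cylinder of radius r = 0.832 cm (arbitrary length L) as the Gaussian surface (between the conductors, 0.341 cm < r < 1.46 cm).
Only the inner wire is enclosed; the outer shell contributes nothing inside itself. λ_enc = λ₁ = 3.23e-6 C/m.
By Gauss's law (flux through the curved wall only), E·2πrL = λ_enc L/ε₀.
E = 2k|λ_enc|/r = 2(8.99×10^9)(3.23×10^-6)/(0.00832) = 6.98e6 N/C.

6.98×10^6 V/m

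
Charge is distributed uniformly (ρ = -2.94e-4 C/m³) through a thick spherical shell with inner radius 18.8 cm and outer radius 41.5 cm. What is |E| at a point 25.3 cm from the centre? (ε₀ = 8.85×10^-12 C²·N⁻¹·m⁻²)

|E| = 1.65e6 V/m

Symmetry ⇒ E = E(r) r̂. Gaussian sphere of radius r = 25.3 cm (within the shell material, 18.8 cm < r < 41.5 cm).
Enclosed charge is the volume from a to r: Q_enc = (4π/3)ρ(r³ − a³) = -1.176e-5 C.
Since E is radial and uniform over the Gaussian sphere, Φ = E·4πr² = Q_enc/ε₀.
E = |Q_enc|/(4πε₀r²) = (1.176×10^-5)/(4π·8.85×10^-12·(0.253)²) = 1.65×10^6 N/C.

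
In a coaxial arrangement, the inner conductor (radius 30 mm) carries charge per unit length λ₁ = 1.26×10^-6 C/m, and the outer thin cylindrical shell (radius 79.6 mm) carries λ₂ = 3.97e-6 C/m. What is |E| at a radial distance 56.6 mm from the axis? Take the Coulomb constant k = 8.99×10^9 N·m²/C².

E = 4.00e5 V/m

Take a coaxial cylindrical Gaussian surface of radius r = 56.6 mm and length L (between the conductors, 30 mm < r < 79.6 mm).
Only the inner wire is enclosed; the outer shell contributes nothing inside itself. λ_enc = λ₁ = 1.26e-6 C/m.
Applying ∮E·dA = Q_enc/ε₀ with the end caps contributing no flux:
E = 2k|λ_enc|/r = 2(8.99×10^9)(1.26×10^-6)/(0.0566) = 4.00×10^5 N/C.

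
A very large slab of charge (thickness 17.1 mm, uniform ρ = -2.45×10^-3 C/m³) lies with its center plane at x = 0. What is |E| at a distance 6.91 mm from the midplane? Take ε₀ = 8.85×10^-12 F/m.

1.91×10^6 V/m

By symmetry E is perpendicular to the slab. A Gaussian pillbox from −6.91 mm to +6.91 mm (face area A) lies entirely within the slab.
Q_enc = ρ·(2x)·A and flux = 2EA, so 2EA = 2ρxA/ε₀ ⇒ E = |ρ|x/ε₀.
E = (2.45×10^-3)(0.00691)/(8.85×10^-12) = 1.91×10^6 N/C.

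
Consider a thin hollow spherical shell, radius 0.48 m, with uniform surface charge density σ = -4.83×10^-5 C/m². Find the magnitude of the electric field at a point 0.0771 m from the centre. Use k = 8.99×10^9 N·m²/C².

E = 0

By spherical symmetry E is radial; choose a Gaussian sphere of radius r = 0.0771 m (inside the shell, r < 0.48 m).
No charge lies within this surface, so Q_enc = 0 and Gauss's law gives E·4πr² = 0 ⇒ E = 0.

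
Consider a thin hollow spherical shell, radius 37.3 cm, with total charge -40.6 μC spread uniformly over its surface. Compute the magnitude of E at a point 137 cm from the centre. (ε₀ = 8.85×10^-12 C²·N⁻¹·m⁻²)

E ≈ 1.95e5 N/C

Take a concentric spherical Gaussian surface of radius r = 137 cm (r > 37.3 cm).
The entire shell is enclosed: Q_enc = -4.06×10^-5 C.
By Gauss's law, ∮E·dA = E·4πr² = Q_enc/ε₀.
E = |Q_enc|/(4πε₀r²) = (4.06×10^-5)/(4π·8.85×10^-12·(1.37)²) = 1.95e5 N/C.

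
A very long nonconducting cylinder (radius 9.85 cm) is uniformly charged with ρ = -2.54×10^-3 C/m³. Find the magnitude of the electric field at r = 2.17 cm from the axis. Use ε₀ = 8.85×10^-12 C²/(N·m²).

Take a coaxial cylindrical Gaussian surface of radius r = 2.17 cm and length L (r < R).
Charge inside radius r per length L is ρ·πr²·L, so λ_enc = ρπr² = -3.758×10^-6 C/m.
Gauss's law: E·2πrL = λ_enc L/ε₀.
E = |λ_enc|/(2πε₀r) = (3.758×10^-6)/(2π·8.85×10^-12·0.0217) = 3.11×10^6 N/C.

|E| ≈ 3.11×10^6 V/m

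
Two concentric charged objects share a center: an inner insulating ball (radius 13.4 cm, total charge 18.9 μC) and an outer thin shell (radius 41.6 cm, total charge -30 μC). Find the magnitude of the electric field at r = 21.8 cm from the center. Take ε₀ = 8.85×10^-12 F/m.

Take a concentric spherical Gaussian surface of radius r = 21.8 cm (between the bodies, 13.4 cm < r < 41.6 cm).
Only the inner charge is enclosed; the outer shell contributes nothing inside itself. Q_enc = 18.9 μC = 1.89e-5 C.
Applying ∮E·dA = Q_enc/ε₀ with Φ = E(4πr²):
E = |Q_enc|/(4πε₀r²) = (1.89e-5)/(4π·8.85×10^-12·(0.218)²) = 3.58×10^6 N/C.

E = 3.58e6 N/C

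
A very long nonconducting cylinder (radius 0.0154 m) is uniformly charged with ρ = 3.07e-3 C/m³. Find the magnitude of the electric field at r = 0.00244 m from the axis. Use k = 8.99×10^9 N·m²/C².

By cylindrical symmetry E is radial; use a coaxial Gaussian cylinder of radius 0.00244 m and length L (r < R).
Enclosed charge per unit length: λ_enc = ρ·πr² = (3.07×10^-3)π(0.00244)² = 5.742×10^-8 C/m.
Applying ∮E·dA = Q_enc/ε₀ with the end caps contributing no flux:
E = 2k|λ_enc|/r = 2(8.99×10^9)(5.742e-8)/(0.00244) = 4.23×10^5 N/C.

|E| = 4.23×10^5 N/C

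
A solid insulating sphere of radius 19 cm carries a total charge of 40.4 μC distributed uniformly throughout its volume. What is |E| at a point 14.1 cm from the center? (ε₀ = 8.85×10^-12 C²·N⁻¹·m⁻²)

E ≈ 7.47×10^6 V/m

By spherical symmetry E is radial; choose a Gaussian sphere of radius r = 14.1 cm (r < R).
Only the charge within r is enclosed: Q_enc = Q·(r/R)³ = (40.4 μC)·(14.1 cm/19 cm)³ = 1.651×10^-5 C.
By Gauss's law, ∮E·dA = E·4πr² = Q_enc/ε₀.
E = |Q_enc|/(4πε₀r²) = (1.651e-5)/(4π·8.85×10^-12·(0.141)²) = 7.47×10^6 N/C.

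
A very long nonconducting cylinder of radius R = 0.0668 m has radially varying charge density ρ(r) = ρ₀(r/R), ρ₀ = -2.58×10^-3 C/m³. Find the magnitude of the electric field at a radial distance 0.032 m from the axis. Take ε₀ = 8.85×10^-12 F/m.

Coaxial Gaussian cylinder, radius r = 0.032 m, length L (r < R).
Integrating ρ over the cross-section to radius r: λ_enc = (2πρ₀/R) ∫₀^r r'^2 dr' = 2πρ₀ r^3/(3·R) = -2.651e-6 C/m.
Applying ∮E·dA = Q_enc/ε₀ with the end caps contributing no flux:
E = |λ_enc|/(2πε₀r) = (2.651×10^-6)/(2π·8.85×10^-12·0.032) = 1.49×10^6 N/C.

|E| = 1.49×10^6 N/C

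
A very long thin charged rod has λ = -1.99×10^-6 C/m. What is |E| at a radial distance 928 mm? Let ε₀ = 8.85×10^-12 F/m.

Coaxial Gaussian cylinder, radius r = 928 mm, length L.
Q_enc = λL, so λ_enc = -1.99×10^-6 C/m.
Since E is radial and uniform over the curved surface, Φ = E·2πrL = Q_enc/ε₀ = λ_enc L/ε₀.
E = |λ_enc|/(2πε₀r) = (1.99e-6)/(2π·8.85×10^-12·0.928) = 3.86×10^4 N/C.

E ≈ 3.86e4 N/C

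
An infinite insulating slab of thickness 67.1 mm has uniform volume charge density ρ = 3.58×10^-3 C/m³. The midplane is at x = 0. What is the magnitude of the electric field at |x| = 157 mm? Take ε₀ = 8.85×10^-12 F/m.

The point |x| = 157 mm lies outside the slab (half-thickness 0.03355 m). A symmetric pillbox spanning the full slab encloses Q_enc = ρ·d·A.
Flux = 2EA ⇒ E = |ρ|d/(2ε₀), independent of distance outside.
E = (3.58×10^-3)(0.0671)/(2·8.85×10^-12) = 1.36×10^7 N/C.

E = 1.36×10^7 N/C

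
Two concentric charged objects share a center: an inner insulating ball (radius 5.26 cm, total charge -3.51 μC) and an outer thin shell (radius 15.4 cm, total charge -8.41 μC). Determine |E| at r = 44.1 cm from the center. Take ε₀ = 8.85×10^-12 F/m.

E ≈ 5.51×10^5 N/C

Take a concentric spherical Gaussian surface of radius r = 44.1 cm (r > 15.4 cm, enclosing both).
Q_enc = (-3.51 μC) + (-8.41 μC) = -1.192e-5 C.
Gauss's law: E·4πr² = Q_enc/ε₀.
E = |Q_enc|/(4πε₀r²) = (1.192×10^-5)/(4π·8.85×10^-12·(0.441)²) = 5.51×10^5 N/C.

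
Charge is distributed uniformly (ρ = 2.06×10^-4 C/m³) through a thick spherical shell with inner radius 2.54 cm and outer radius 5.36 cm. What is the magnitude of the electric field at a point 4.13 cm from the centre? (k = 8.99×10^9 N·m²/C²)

E = 2.46×10^5 V/m

Take a concentric spherical Gaussian surface of radius r = 4.13 cm (within the shell material, 2.54 cm < r < 5.36 cm).
Enclosed charge is the volume from a to r: Q_enc = (4π/3)ρ(r³ − a³) = 4.665×10^-8 C.
Since E is radial and uniform over the Gaussian sphere, Φ = E·4πr² = Q_enc/ε₀.
E = k|Q_enc|/r² = (8.99×10^9)(4.665×10^-8)/(0.0413)² = 2.46×10^5 N/C.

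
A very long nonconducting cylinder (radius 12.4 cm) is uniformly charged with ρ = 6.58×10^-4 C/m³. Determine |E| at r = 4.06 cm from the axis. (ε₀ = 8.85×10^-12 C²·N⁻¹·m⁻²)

E = 1.51e6 N/C

Take a coaxial cylindrical Gaussian surface of radius r = 4.06 cm and length L (r < R).
Charge inside radius r per length L is ρ·πr²·L, so λ_enc = ρπr² = 3.407×10^-6 C/m.
By Gauss's law (flux through the curved wall only), E·2πrL = λ_enc L/ε₀.
E = |λ_enc|/(2πε₀r) = (3.407×10^-6)/(2π·8.85×10^-12·0.0406) = 1.51×10^6 N/C.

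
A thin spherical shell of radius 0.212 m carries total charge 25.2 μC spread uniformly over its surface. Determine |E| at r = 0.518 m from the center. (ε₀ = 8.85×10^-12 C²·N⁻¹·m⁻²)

Use a concentric Gaussian sphere at r = 0.518 m (r > 0.212 m).
The entire shell is enclosed: Q_enc = 2.52e-5 C.
Since E is radial and uniform over the Gaussian sphere, Φ = E·4πr² = Q_enc/ε₀.
E = |Q_enc|/(4πε₀r²) = (2.52×10^-5)/(4π·8.85×10^-12·(0.518)²) = 8.44×10^5 N/C.

|E| ≈ 8.44e5 N/C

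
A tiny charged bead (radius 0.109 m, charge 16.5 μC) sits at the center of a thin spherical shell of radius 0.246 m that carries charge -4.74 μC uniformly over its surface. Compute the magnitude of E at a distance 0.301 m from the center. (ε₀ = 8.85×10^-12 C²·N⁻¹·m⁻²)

Take a concentric spherical Gaussian surface of radius r = 0.301 m (r > 0.246 m, enclosing both).
Q_enc = (16.5 μC) + (-4.74 μC) = 1.176×10^-5 C.
Since E is radial and uniform over the Gaussian sphere, Φ = E·4πr² = Q_enc/ε₀.
E = |Q_enc|/(4πε₀r²) = (1.176e-5)/(4π·8.85×10^-12·(0.301)²) = 1.17×10^6 N/C.

1.17×10^6 N/C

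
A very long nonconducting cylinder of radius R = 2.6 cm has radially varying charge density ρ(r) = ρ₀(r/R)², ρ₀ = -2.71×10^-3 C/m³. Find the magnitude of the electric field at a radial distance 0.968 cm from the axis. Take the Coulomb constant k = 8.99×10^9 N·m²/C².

E ≈ 1.03e5 N/C

By cylindrical symmetry E is radial; use a coaxial Gaussian cylinder of radius 0.968 cm and length L (r < R).
λ_enc = ∫₀^r ρ(r')·2πr' dr' = (2πρ₀/R²)·r^4/4 = -5.529×10^-8 C/m.
Since E is radial and uniform over the curved surface, Φ = E·2πrL = Q_enc/ε₀ = λ_enc L/ε₀.
E = 2k|λ_enc|/r = 2(8.99×10^9)(5.529×10^-8)/(0.00968) = 1.03×10^5 N/C.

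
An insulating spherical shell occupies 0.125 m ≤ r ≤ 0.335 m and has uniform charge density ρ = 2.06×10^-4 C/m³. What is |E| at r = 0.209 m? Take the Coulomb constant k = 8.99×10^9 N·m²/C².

E ≈ 1.27e6 V/m

Symmetry ⇒ E = E(r) r̂. Gaussian sphere of radius r = 0.209 m (within the shell material, 0.125 m < r < 0.335 m).
Enclosed charge is the volume from a to r: Q_enc = (4π/3)ρ(r³ − a³) = 6.192e-6 C.
Applying ∮E·dA = Q_enc/ε₀ with Φ = E(4πr²):
E = k|Q_enc|/r² = (8.99×10^9)(6.192e-6)/(0.209)² = 1.27×10^6 N/C.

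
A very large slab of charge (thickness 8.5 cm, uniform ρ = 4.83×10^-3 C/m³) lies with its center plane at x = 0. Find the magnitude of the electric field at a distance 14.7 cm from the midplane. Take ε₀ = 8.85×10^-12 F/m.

The point |x| = 14.7 cm lies outside the slab (half-thickness 0.0425 m). A symmetric pillbox spanning the full slab encloses Q_enc = ρ·d·A.
Flux = 2EA ⇒ E = |ρ|d/(2ε₀), independent of distance outside.
E = (4.83×10^-3)(0.085)/(2·8.85×10^-12) = 2.32×10^7 N/C.

2.32×10^7 N/C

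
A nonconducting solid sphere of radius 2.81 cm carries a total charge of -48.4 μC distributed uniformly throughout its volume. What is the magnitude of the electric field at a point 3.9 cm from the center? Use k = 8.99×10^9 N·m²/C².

Take a concentric spherical Gaussian surface of radius r = 3.9 cm (r > R, so the entire charge is enclosed).
Q_enc = -48.4 μC = -4.84×10^-5 C.
By Gauss's law, ∮E·dA = E·4πr² = Q_enc/ε₀.
E = k|Q_enc|/r² = (8.99×10^9)(4.84e-5)/(0.039)² = 2.86×10^8 N/C.

E ≈ 2.86×10^8 N/C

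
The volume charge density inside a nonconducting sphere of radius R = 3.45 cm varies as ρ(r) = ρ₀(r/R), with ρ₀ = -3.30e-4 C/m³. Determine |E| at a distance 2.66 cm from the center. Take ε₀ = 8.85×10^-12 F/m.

Symmetry ⇒ E = E(r) r̂. Gaussian sphere of radius r = 2.66 cm (r < R).
Q_enc = ∫₀^r ρ(r')·4πr'² dr' = (4πρ₀/R) ∫₀^r r'^3 dr' = 4πρ₀ r^4/(4·R) = -1.504×10^-8 C.
By Gauss's law, ∮E·dA = E·4πr² = Q_enc/ε₀.
E = |Q_enc|/(4πε₀r²) = (1.504×10^-8)/(4π·8.85×10^-12·(0.0266)²) = 1.91×10^5 N/C.

|E| ≈ 1.91e5 N/C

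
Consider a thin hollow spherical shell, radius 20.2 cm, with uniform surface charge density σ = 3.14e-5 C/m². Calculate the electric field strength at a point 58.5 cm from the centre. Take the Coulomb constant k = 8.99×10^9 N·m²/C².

Symmetry ⇒ E = E(r) r̂. Gaussian sphere of radius r = 58.5 cm (r > 20.2 cm).
The entire shell is enclosed: Q_enc = σ·4πR² = (3.14×10^-5)·4π·(0.202)² = 1.61×10^-5 C.
Since E is radial and uniform over the Gaussian sphere, Φ = E·4πr² = Q_enc/ε₀.
E = k|Q_enc|/r² = (8.99×10^9)(1.61×10^-5)/(0.585)² = 4.23e5 N/C.

|E| ≈ 4.23e5 N/C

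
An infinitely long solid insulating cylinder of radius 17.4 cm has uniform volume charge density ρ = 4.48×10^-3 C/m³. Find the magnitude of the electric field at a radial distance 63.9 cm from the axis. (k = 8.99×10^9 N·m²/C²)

Take a coaxial cylindrical Gaussian surface of radius r = 63.9 cm and length L (r > 17.4 cm, full cross-section enclosed).
λ_enc = ρ·πR² = (4.48×10^-3)π(0.174)² = 4.261×10^-4 C/m.
Applying ∮E·dA = Q_enc/ε₀ with the end caps contributing no flux:
E = 2k|λ_enc|/r = 2(8.99×10^9)(4.261×10^-4)/(0.639) = 1.20×10^7 N/C.

|E| = 1.20×10^7 N/C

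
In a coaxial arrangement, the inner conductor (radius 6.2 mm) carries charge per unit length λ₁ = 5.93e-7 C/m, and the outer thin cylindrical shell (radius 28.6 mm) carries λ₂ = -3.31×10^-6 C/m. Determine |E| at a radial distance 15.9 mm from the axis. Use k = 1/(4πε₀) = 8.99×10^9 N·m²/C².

6.71×10^5 N/C

By cylindrical symmetry E is radial; use a coaxial Gaussian cylinder of radius 15.9 mm and length L (between the conductors, 6.2 mm < r < 28.6 mm).
Only the inner wire is enclosed; the outer shell contributes nothing inside itself. λ_enc = λ₁ = 5.93×10^-7 C/m.
Applying ∮E·dA = Q_enc/ε₀ with the end caps contributing no flux:
E = 2k|λ_enc|/r = 2(8.99×10^9)(5.93e-7)/(0.0159) = 6.71e5 N/C.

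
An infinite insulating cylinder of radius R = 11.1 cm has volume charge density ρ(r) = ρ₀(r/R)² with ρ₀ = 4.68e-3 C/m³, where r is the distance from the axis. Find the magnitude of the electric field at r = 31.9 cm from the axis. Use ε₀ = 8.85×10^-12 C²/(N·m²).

Coaxial Gaussian cylinder, radius r = 31.9 cm, length L (r > R, full charge per length enclosed).
λ_enc = 2π ∫₀^R ρ₀(r'/R)^2 r' dr' = 2πρ₀R²/4 = 9.058×10^-5 C/m.
Applying ∮E·dA = Q_enc/ε₀ with the end caps contributing no flux:
E = |λ_enc|/(2πε₀r) = (9.058×10^-5)/(2π·8.85×10^-12·0.319) = 5.11×10^6 N/C.

E = 5.11×10^6 V/m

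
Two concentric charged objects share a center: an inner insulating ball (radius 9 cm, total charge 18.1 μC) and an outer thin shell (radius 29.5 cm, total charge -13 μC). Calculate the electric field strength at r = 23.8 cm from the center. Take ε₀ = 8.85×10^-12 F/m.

Symmetry ⇒ E = E(r) r̂. Gaussian sphere of radius r = 23.8 cm (between the bodies, 9 cm < r < 29.5 cm).
Only the inner charge is enclosed; the outer shell contributes nothing inside itself. Q_enc = 18.1 μC = 1.81e-5 C.
Gauss's law: E·4πr² = Q_enc/ε₀.
E = |Q_enc|/(4πε₀r²) = (1.81e-5)/(4π·8.85×10^-12·(0.238)²) = 2.87×10^6 N/C.

2.87×10^6 N/C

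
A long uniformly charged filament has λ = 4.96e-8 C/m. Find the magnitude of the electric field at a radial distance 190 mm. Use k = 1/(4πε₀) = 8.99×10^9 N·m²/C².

E ≈ 4.69e3 V/m

Coaxial Gaussian cylinder, radius r = 190 mm, length L.
Q_enc = λL, so λ_enc = 4.96×10^-8 C/m.
Since E is radial and uniform over the curved surface, Φ = E·2πrL = Q_enc/ε₀ = λ_enc L/ε₀.
E = 2k|λ_enc|/r = 2(8.99×10^9)(4.96×10^-8)/(0.19) = 4.69e3 N/C.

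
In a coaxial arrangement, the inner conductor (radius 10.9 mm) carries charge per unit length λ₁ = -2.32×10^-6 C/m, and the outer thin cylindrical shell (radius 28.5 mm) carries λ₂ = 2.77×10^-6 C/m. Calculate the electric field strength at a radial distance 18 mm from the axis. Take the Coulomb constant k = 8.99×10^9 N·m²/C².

E ≈ 2.32×10^6 N/C

Coaxial Gaussian cylinder, radius r = 18 mm, length L (between the conductors, 10.9 mm < r < 28.5 mm).
The shell at 28.5 mm lies outside the Gaussian surface, so λ_enc = λ₁ = -2.32×10^-6 C/m.
Gauss's law: E·2πrL = λ_enc L/ε₀.
E = 2k|λ_enc|/r = 2(8.99×10^9)(2.32×10^-6)/(0.018) = 2.32×10^6 N/C.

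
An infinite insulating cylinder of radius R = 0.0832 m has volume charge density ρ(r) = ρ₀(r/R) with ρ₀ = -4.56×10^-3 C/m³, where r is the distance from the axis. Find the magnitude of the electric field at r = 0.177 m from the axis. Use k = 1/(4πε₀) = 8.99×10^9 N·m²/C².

Coaxial Gaussian cylinder, radius r = 0.177 m, length L (r > R, full charge per length enclosed).
λ_enc = 2π ∫₀^R ρ₀(r'/R)^1 r' dr' = 2πρ₀R²/3 = -6.611×10^-5 C/m.
Applying ∮E·dA = Q_enc/ε₀ with the end caps contributing no flux:
E = 2k|λ_enc|/r = 2(8.99×10^9)(6.611e-5)/(0.177) = 6.72×10^6 N/C.

|E| ≈ 6.72×10^6 N/C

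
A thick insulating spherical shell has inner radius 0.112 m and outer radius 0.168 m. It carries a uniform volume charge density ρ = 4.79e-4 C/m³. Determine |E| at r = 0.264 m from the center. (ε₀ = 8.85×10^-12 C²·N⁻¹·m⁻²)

By spherical symmetry E is radial; choose a Gaussian sphere of radius r = 0.264 m (r > 0.168 m, enclosing the whole shell).
Q_enc = ρ·(4π/3)(b³ − a³) = (4.79×10^-4)·(4π/3)·((0.168)³ − (0.112)³) = 6.695×10^-6 C.
Since E is radial and uniform over the Gaussian sphere, Φ = E·4πr² = Q_enc/ε₀.
E = |Q_enc|/(4πε₀r²) = (6.695×10^-6)/(4π·8.85×10^-12·(0.264)²) = 8.64×10^5 N/C.

|E| ≈ 8.64×10^5 N/C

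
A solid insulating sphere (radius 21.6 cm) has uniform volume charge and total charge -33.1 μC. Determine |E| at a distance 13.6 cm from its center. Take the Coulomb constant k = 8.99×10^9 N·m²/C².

Take a concentric spherical Gaussian surface of radius r = 13.6 cm (r < R).
For a uniform sphere the enclosed fraction is (r/R)³, so Q_enc = (-33.1 μC)(0.136/0.216)³ = -8.262e-6 C.
By Gauss's law, ∮E·dA = E·4πr² = Q_enc/ε₀.
E = k|Q_enc|/r² = (8.99×10^9)(8.262×10^-6)/(0.136)² = 4.02e6 N/C.

4.02×10^6 N/C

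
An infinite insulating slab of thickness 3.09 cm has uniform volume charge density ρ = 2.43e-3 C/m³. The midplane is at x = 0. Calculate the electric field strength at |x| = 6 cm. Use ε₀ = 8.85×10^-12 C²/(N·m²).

The point |x| = 6 cm lies outside the slab (half-thickness 0.01545 m). A symmetric pillbox spanning the full slab encloses Q_enc = ρ·d·A.
Flux = 2EA ⇒ E = |ρ|d/(2ε₀), independent of distance outside.
E = (2.43×10^-3)(0.0309)/(2·8.85×10^-12) = 4.24×10^6 N/C.

|E| = 4.24×10^6 V/m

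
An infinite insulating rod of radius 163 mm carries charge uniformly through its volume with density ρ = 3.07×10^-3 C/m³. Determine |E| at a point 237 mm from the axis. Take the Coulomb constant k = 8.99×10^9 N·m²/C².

Take a coaxial cylindrical Gaussian surface of radius r = 237 mm and length L (r > 163 mm, full cross-section enclosed).
λ_enc = ρ·πR² = (3.07×10^-3)π(0.163)² = 2.562e-4 C/m.
Gauss's law: E·2πrL = λ_enc L/ε₀.
E = 2k|λ_enc|/r = 2(8.99×10^9)(2.562×10^-4)/(0.237) = 1.94×10^7 N/C.

1.94×10^7 N/C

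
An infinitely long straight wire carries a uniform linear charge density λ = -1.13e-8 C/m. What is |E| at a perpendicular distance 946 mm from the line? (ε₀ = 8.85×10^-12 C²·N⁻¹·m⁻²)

By cylindrical symmetry E is radial; use a coaxial Gaussian cylinder of radius 946 mm and length L.
Q_enc = λL, so λ_enc = -1.13×10^-8 C/m.
Gauss's law: E·2πrL = λ_enc L/ε₀.
E = |λ_enc|/(2πε₀r) = (1.13×10^-8)/(2π·8.85×10^-12·0.946) = 215 N/C.

|E| = 215 N/C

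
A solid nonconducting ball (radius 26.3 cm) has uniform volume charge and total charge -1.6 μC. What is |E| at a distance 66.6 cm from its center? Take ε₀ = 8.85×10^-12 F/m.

Take a concentric spherical Gaussian surface of radius r = 66.6 cm (r > R, so the entire charge is enclosed).
Q_enc = -1.6 μC = -1.60×10^-6 C.
Applying ∮E·dA = Q_enc/ε₀ with Φ = E(4πr²):
E = |Q_enc|/(4πε₀r²) = (1.60×10^-6)/(4π·8.85×10^-12·(0.666)²) = 3.24e4 N/C.

3.24×10^4 N/C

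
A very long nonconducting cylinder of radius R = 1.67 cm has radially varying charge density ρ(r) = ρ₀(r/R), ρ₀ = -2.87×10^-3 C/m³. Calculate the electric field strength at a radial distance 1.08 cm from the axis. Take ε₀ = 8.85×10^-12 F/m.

Take a coaxial cylindrical Gaussian surface of radius r = 1.08 cm and length L (r < R).
Integrating ρ over the cross-section to radius r: λ_enc = (2πρ₀/R) ∫₀^r r'^2 dr' = 2πρ₀ r^3/(3·R) = -4.534×10^-7 C/m.
Gauss's law: E·2πrL = λ_enc L/ε₀.
E = |λ_enc|/(2πε₀r) = (4.534e-7)/(2π·8.85×10^-12·0.0108) = 7.55e5 N/C.

E = 7.55×10^5 V/m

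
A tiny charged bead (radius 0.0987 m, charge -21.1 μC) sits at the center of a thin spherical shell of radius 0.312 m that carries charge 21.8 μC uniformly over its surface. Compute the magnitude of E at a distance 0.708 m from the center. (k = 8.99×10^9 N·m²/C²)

Symmetry ⇒ E = E(r) r̂. Gaussian sphere of radius r = 0.708 m (r > 0.312 m, enclosing both).
Q_enc = (-21.1 μC) + (21.8 μC) = 7.00×10^-7 C.
Since E is radial and uniform over the Gaussian sphere, Φ = E·4πr² = Q_enc/ε₀.
E = k|Q_enc|/r² = (8.99×10^9)(7.00×10^-7)/(0.708)² = 1.26×10^4 N/C.

1.26×10^4 V/m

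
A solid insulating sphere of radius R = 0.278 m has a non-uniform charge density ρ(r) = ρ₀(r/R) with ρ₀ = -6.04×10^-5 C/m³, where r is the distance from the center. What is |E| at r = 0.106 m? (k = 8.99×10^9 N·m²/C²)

Take a concentric spherical Gaussian surface of radius r = 0.106 m (r < R).
Q_enc = ∫₀^r ρ(r')·4πr'² dr' = (4πρ₀/R) ∫₀^r r'^3 dr' = 4πρ₀ r^4/(4·R) = -8.617×10^-8 C.
Gauss's law: E·4πr² = Q_enc/ε₀.
E = k|Q_enc|/r² = (8.99×10^9)(8.617e-8)/(0.106)² = 6.89×10^4 N/C.

|E| = 6.89×10^4 N/C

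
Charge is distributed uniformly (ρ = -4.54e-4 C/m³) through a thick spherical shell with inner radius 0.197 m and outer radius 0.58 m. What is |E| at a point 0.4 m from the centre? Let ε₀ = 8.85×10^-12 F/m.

6.02×10^6 V/m

Take a concentric spherical Gaussian surface of radius r = 0.4 m (within the shell material, 0.197 m < r < 0.58 m).
Enclosed charge is the volume from a to r: Q_enc = (4π/3)ρ(r³ − a³) = -1.072×10^-4 C.
Since E is radial and uniform over the Gaussian sphere, Φ = E·4πr² = Q_enc/ε₀.
E = |Q_enc|/(4πε₀r²) = (1.072×10^-4)/(4π·8.85×10^-12·(0.4)²) = 6.02×10^6 N/C.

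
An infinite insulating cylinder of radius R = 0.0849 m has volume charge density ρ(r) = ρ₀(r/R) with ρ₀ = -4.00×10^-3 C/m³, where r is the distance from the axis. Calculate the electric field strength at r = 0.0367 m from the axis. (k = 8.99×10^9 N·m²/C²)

E ≈ 2.39e6 N/C

Coaxial Gaussian cylinder, radius r = 0.0367 m, length L (r < R).
λ_enc = ∫₀^r ρ(r')·2πr' dr' = (2πρ₀/R)·r^3/3 = -4.878e-6 C/m.
Gauss's law: E·2πrL = λ_enc L/ε₀.
E = 2k|λ_enc|/r = 2(8.99×10^9)(4.878×10^-6)/(0.0367) = 2.39×10^6 N/C.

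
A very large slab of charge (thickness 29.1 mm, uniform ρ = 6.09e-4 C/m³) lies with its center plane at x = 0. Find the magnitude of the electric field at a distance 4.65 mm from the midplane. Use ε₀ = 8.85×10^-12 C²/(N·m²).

E ≈ 3.20×10^5 N/C

By symmetry E is perpendicular to the slab. A Gaussian pillbox from −4.65 mm to +4.65 mm (face area A) lies entirely within the slab.
Q_enc = ρ·(2x)·A and flux = 2EA, so 2EA = 2ρxA/ε₀ ⇒ E = |ρ|x/ε₀.
E = (6.09×10^-4)(0.00465)/(8.85×10^-12) = 3.20×10^5 N/C.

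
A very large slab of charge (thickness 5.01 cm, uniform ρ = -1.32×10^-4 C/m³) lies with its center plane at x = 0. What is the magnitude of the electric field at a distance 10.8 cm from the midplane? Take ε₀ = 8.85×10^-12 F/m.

The point |x| = 10.8 cm lies outside the slab (half-thickness 0.02505 m). A symmetric pillbox spanning the full slab encloses Q_enc = ρ·d·A.
Flux = 2EA ⇒ E = |ρ|d/(2ε₀), independent of distance outside.
E = (1.32×10^-4)(0.0501)/(2·8.85×10^-12) = 3.74×10^5 N/C.

3.74×10^5 V/m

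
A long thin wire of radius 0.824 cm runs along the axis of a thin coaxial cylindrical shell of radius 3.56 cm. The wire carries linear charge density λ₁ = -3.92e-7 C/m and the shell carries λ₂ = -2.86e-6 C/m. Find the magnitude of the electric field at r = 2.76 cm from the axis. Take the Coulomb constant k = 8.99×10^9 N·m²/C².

E ≈ 2.55e5 V/m

Coaxial Gaussian cylinder, radius r = 2.76 cm, length L (between the conductors, 0.824 cm < r < 3.56 cm).
The shell at 3.56 cm lies outside the Gaussian surface, so λ_enc = λ₁ = -3.92×10^-7 C/m.
Applying ∮E·dA = Q_enc/ε₀ with the end caps contributing no flux:
E = 2k|λ_enc|/r = 2(8.99×10^9)(3.92×10^-7)/(0.0276) = 2.55×10^5 N/C.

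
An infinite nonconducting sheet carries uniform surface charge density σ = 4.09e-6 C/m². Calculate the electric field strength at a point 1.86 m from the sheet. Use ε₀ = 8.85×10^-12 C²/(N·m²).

2.31×10^5 N/C

The symmetry is planar: E is normal to the sheet and the same magnitude on both sides. Take a pillbox straddling the sheet with end-cap area A.
Only the two end caps contribute flux: Φ = 2EA. With Q_enc = σA, Gauss's law gives E = |σ|/(2ε₀).
E = |σ|/(2ε₀) = (4.09e-6)/(2·8.85×10^-12) = 2.31×10^5 N/C.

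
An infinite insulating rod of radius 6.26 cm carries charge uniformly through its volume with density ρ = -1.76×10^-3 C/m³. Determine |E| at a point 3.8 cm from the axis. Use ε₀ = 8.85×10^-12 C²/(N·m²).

Choose a coaxial cylinder of radius r = 3.8 cm (arbitrary length L) as the Gaussian surface (r < R).
Enclosed charge per unit length: λ_enc = ρ·πr² = (-1.76e-3)π(0.038)² = -7.984×10^-6 C/m.
Since E is radial and uniform over the curved surface, Φ = E·2πrL = Q_enc/ε₀ = λ_enc L/ε₀.
E = |λ_enc|/(2πε₀r) = (7.984×10^-6)/(2π·8.85×10^-12·0.038) = 3.78×10^6 N/C.

E ≈ 3.78×10^6 N/C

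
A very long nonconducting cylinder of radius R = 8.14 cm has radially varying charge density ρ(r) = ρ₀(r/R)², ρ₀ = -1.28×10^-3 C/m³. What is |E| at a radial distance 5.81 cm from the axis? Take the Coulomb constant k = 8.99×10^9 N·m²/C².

E = 1.07×10^6 N/C

Take a coaxial cylindrical Gaussian surface of radius r = 5.81 cm and length L (r < R).
λ_enc = ∫₀^r ρ(r')·2πr' dr' = (2πρ₀/R²)·r^4/4 = -3.458×10^-6 C/m.
Gauss's law: E·2πrL = λ_enc L/ε₀.
E = 2k|λ_enc|/r = 2(8.99×10^9)(3.458×10^-6)/(0.0581) = 1.07e6 N/C.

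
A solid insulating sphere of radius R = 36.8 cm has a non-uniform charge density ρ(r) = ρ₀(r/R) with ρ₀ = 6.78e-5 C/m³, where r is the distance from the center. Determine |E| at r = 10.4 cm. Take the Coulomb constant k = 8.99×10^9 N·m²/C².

E ≈ 5.63×10^4 N/C

Use a concentric Gaussian sphere at r = 10.4 cm (r < R).
Q_enc = ∫₀^r ρ(r')·4πr'² dr' = (4πρ₀/R) ∫₀^r r'^3 dr' = 4πρ₀ r^4/(4·R) = 6.771×10^-8 C.
Applying ∮E·dA = Q_enc/ε₀ with Φ = E(4πr²):
E = k|Q_enc|/r² = (8.99×10^9)(6.771×10^-8)/(0.104)² = 5.63e4 N/C.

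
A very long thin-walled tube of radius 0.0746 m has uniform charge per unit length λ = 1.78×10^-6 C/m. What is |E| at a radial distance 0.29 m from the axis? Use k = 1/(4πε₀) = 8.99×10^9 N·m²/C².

By cylindrical symmetry E is radial; use a coaxial Gaussian cylinder of radius 0.29 m and length L (r > 0.0746 m).
The full line charge is enclosed: λ_enc = 1.78×10^-6 C/m.
Since E is radial and uniform over the curved surface, Φ = E·2πrL = Q_enc/ε₀ = λ_enc L/ε₀.
E = 2k|λ_enc|/r = 2(8.99×10^9)(1.78×10^-6)/(0.29) = 1.10e5 N/C.

|E| ≈ 1.10e5 N/C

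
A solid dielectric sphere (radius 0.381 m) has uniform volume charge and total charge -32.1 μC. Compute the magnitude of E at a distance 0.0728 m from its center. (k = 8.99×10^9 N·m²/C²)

|E| ≈ 3.80×10^5 V/m

Take a concentric spherical Gaussian surface of radius r = 0.0728 m (r < R).
For a uniform sphere the enclosed fraction is (r/R)³, so Q_enc = (-32.1 μC)(0.0728/0.381)³ = -2.239×10^-7 C.
Applying ∮E·dA = Q_enc/ε₀ with Φ = E(4πr²):
E = k|Q_enc|/r² = (8.99×10^9)(2.239×10^-7)/(0.0728)² = 3.80×10^5 N/C.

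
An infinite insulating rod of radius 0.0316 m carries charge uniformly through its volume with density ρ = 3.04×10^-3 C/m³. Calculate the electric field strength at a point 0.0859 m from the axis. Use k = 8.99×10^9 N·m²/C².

Coaxial Gaussian cylinder, radius r = 0.0859 m, length L (r > 0.0316 m, full cross-section enclosed).
λ_enc = ρ·πR² = (3.04e-3)π(0.0316)² = 9.537×10^-6 C/m.
Applying ∮E·dA = Q_enc/ε₀ with the end caps contributing no flux:
E = 2k|λ_enc|/r = 2(8.99×10^9)(9.537×10^-6)/(0.0859) = 2.00e6 N/C.

|E| = 2.00e6 N/C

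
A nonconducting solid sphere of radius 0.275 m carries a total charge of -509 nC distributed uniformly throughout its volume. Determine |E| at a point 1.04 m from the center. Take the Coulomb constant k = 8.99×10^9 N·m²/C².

4.23×10^3 V/m

Symmetry ⇒ E = E(r) r̂. Gaussian sphere of radius r = 1.04 m (r > R, so the entire charge is enclosed).
Q_enc = -509 nC = -5.09e-7 C.
By Gauss's law, ∮E·dA = E·4πr² = Q_enc/ε₀.
E = k|Q_enc|/r² = (8.99×10^9)(5.09e-7)/(1.04)² = 4.23e3 N/C.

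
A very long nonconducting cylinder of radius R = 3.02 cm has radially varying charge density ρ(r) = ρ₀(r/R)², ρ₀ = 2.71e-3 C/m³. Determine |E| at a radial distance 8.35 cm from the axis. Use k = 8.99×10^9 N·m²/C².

Coaxial Gaussian cylinder, radius r = 8.35 cm, length L (r > R, full charge per length enclosed).
λ_enc = 2π ∫₀^R ρ₀(r'/R)^2 r' dr' = 2πρ₀R²/4 = 3.882×10^-6 C/m.
Applying ∮E·dA = Q_enc/ε₀ with the end caps contributing no flux:
E = 2k|λ_enc|/r = 2(8.99×10^9)(3.882×10^-6)/(0.0835) = 8.36e5 N/C.

|E| ≈ 8.36×10^5 N/C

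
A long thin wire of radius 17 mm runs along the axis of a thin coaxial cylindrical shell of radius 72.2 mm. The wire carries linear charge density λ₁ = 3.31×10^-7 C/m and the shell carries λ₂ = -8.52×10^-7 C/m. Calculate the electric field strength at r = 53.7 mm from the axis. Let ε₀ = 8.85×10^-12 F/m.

Choose a coaxial cylinder of radius r = 53.7 mm (arbitrary length L) as the Gaussian surface (between the conductors, 17 mm < r < 72.2 mm).
The shell at 72.2 mm lies outside the Gaussian surface, so λ_enc = λ₁ = 3.31e-7 C/m.
By Gauss's law (flux through the curved wall only), E·2πrL = λ_enc L/ε₀.
E = |λ_enc|/(2πε₀r) = (3.31e-7)/(2π·8.85×10^-12·0.0537) = 1.11×10^5 N/C.

E = 1.11×10^5 N/C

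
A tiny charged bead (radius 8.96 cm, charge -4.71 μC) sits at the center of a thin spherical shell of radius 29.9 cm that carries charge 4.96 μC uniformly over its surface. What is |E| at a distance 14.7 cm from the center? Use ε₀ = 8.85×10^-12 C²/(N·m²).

1.96×10^6 N/C

Symmetry ⇒ E = E(r) r̂. Gaussian sphere of radius r = 14.7 cm (between the bodies, 8.96 cm < r < 29.9 cm).
The shell at 29.9 cm lies outside the Gaussian surface, so Q_enc = -4.71 μC = -4.71e-6 C.
Since E is radial and uniform over the Gaussian sphere, Φ = E·4πr² = Q_enc/ε₀.
E = |Q_enc|/(4πε₀r²) = (4.71×10^-6)/(4π·8.85×10^-12·(0.147)²) = 1.96×10^6 N/C.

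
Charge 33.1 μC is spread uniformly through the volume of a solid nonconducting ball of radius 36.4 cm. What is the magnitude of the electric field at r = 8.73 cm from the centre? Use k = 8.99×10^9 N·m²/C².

|E| = 5.39×10^5 N/C

Symmetry ⇒ E = E(r) r̂. Gaussian sphere of radius r = 8.73 cm (r < R).
For a uniform sphere the enclosed fraction is (r/R)³, so Q_enc = (33.1 μC)(0.0873/0.364)³ = 4.566×10^-7 C.
By Gauss's law, ∮E·dA = E·4πr² = Q_enc/ε₀.
E = k|Q_enc|/r² = (8.99×10^9)(4.566×10^-7)/(0.0873)² = 5.39e5 N/C.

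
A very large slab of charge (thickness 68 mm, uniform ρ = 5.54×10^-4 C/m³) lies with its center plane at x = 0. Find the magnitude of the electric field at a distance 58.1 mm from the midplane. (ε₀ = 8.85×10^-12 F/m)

The point |x| = 58.1 mm lies outside the slab (half-thickness 0.034 m). A symmetric pillbox spanning the full slab encloses Q_enc = ρ·d·A.
Flux = 2EA ⇒ E = |ρ|d/(2ε₀), independent of distance outside.
E = (5.54e-4)(0.068)/(2·8.85×10^-12) = 2.13×10^6 N/C.

2.13×10^6 N/C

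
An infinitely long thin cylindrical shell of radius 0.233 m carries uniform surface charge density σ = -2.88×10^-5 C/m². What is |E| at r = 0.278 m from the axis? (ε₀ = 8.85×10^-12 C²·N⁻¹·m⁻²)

E = 2.73×10^6 N/C

Take a coaxial cylindrical Gaussian surface of radius r = 0.278 m and length L (r > 0.233 m).
The whole shell is enclosed: λ_enc = σ·2πR = (-2.88e-5)·2π·(0.233) = -4.216×10^-5 C/m.
Applying ∮E·dA = Q_enc/ε₀ with the end caps contributing no flux:
E = |λ_enc|/(2πε₀r) = (4.216×10^-5)/(2π·8.85×10^-12·0.278) = 2.73×10^6 N/C.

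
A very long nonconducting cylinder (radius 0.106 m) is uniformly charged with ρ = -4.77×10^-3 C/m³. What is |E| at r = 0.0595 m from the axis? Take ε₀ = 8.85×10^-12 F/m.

1.60e7 N/C

Coaxial Gaussian cylinder, radius r = 0.0595 m, length L (r < R).
Charge inside radius r per length L is ρ·πr²·L, so λ_enc = ρπr² = -5.305×10^-5 C/m.
Applying ∮E·dA = Q_enc/ε₀ with the end caps contributing no flux:
E = |λ_enc|/(2πε₀r) = (5.305×10^-5)/(2π·8.85×10^-12·0.0595) = 1.60e7 N/C.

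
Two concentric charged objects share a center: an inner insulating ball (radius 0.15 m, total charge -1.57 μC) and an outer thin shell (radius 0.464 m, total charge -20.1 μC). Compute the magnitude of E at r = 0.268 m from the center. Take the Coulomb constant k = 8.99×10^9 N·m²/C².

Use a concentric Gaussian sphere at r = 0.268 m (between the bodies, 0.15 m < r < 0.464 m).
The shell at 0.464 m lies outside the Gaussian surface, so Q_enc = -1.57 μC = -1.57×10^-6 C.
By Gauss's law, ∮E·dA = E·4πr² = Q_enc/ε₀.
E = k|Q_enc|/r² = (8.99×10^9)(1.57×10^-6)/(0.268)² = 1.97×10^5 N/C.

E ≈ 1.97e5 N/C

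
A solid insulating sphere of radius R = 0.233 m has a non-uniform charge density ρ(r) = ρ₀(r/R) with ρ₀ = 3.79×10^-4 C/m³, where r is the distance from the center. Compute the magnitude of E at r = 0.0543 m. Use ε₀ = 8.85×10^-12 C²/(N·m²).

Symmetry ⇒ E = E(r) r̂. Gaussian sphere of radius r = 0.0543 m (r < R).
Q_enc = ∫₀^r ρ(r')·4πr'² dr' = (4πρ₀/R) ∫₀^r r'^3 dr' = 4πρ₀ r^4/(4·R) = 4.443×10^-8 C.
Applying ∮E·dA = Q_enc/ε₀ with Φ = E(4πr²):
E = |Q_enc|/(4πε₀r²) = (4.443×10^-8)/(4π·8.85×10^-12·(0.0543)²) = 1.35×10^5 N/C.

|E| ≈ 1.35×10^5 V/m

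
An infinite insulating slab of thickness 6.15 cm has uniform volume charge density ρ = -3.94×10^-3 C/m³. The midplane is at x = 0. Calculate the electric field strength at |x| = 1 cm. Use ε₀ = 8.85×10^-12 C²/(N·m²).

|E| = 4.45×10^6 V/m

By symmetry E is perpendicular to the slab. A Gaussian pillbox from −1 cm to +1 cm (face area A) lies entirely within the slab.
Q_enc = ρ·(2x)·A and flux = 2EA, so 2EA = 2ρxA/ε₀ ⇒ E = |ρ|x/ε₀.
E = (3.94×10^-3)(0.01)/(8.85×10^-12) = 4.45e6 N/C.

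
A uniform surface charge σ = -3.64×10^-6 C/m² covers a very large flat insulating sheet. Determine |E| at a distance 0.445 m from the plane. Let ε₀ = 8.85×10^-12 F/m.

By planar symmetry E is perpendicular to the sheet and uniform; use a Gaussian pillbox with flat faces of area A on each side of the sheet.
Only the two end caps contribute flux: Φ = 2EA. With Q_enc = σA, Gauss's law gives E = |σ|/(2ε₀).
E = |σ|/(2ε₀) = (3.64e-6)/(2·8.85×10^-12) = 2.06×10^5 N/C.

E = 2.06×10^5 N/C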